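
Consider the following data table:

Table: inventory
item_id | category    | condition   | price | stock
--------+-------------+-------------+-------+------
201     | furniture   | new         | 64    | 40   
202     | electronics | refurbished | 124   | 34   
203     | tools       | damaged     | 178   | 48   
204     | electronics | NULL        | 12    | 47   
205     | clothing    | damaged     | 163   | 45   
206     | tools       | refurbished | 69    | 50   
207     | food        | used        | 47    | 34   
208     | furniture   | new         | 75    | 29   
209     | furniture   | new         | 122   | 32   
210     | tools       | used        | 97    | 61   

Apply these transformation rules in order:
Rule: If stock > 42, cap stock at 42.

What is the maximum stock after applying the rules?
42

Step 1: Original maximum stock = 61
Step 2: Apply cap at 42
Step 3: 5 records had stock > 42 and were capped
Step 4: Maximum after transformation = 42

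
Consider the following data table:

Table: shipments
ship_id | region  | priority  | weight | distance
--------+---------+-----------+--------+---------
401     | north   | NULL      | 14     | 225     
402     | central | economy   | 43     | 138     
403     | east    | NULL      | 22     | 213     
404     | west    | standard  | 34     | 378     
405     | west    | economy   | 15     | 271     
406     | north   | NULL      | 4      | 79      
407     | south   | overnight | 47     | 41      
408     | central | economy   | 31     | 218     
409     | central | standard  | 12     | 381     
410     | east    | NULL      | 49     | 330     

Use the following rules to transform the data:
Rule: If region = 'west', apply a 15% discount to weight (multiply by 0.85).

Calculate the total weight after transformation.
263.65

Step 1: Records with region = 'west' have total weight = 49
Step 2: Apply multiplier: 49 × 0.85 = 41.65
Step 3: Other records total: 222
Step 4: Final sum = 41.65 + 222 = 263.65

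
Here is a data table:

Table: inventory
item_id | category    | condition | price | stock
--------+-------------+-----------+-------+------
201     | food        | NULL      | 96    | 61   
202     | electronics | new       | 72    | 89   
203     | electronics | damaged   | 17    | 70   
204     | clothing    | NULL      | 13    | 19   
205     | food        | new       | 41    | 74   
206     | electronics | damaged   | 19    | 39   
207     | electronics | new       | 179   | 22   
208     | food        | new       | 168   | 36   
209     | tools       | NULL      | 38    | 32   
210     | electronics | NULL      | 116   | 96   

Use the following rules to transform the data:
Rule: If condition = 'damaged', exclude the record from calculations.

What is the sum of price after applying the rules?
723

Step 1: Identify records where condition = 'damaged'
Step 2: The excluded records sum to 36
Step 3: Original total price = 759
Step 4: Remaining total = 759 - 36 = 723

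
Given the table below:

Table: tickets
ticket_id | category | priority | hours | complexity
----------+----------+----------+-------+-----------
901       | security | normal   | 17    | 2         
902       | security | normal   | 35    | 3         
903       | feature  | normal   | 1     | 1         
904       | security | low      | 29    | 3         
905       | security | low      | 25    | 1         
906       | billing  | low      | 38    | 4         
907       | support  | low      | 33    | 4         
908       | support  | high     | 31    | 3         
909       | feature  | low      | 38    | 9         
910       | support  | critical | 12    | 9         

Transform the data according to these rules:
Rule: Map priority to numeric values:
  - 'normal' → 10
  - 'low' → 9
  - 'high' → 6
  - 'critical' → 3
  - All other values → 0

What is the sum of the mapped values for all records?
84

Step 1: Apply mapping to each record
Step 2: Count by status:
  'normal': 3 records × 10 = 30
  'low': 5 records × 9 = 45
  'high': 1 records × 6 = 6
  'critical': 1 records × 3 = 3
Step 3: Sum all mapped values = 84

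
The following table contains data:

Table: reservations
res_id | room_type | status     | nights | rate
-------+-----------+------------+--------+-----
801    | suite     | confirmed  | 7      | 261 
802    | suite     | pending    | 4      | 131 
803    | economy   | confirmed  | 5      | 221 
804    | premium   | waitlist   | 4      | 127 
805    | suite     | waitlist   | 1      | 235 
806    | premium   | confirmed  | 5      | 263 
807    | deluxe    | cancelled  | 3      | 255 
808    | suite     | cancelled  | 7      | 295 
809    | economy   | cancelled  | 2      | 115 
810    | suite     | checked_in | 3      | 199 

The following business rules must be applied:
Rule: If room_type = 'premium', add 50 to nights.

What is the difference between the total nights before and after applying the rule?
100

Step 1: Original sum of nights = 41
Step 2: 2 records have room_type = 'premium'
Step 3: Each affected record changes by 50
Step 4: Total change = 2 × 50 = 100
Step 5: New sum = 41 + 100 = 141
Step 6: Difference = |141 - 41| = 100
        (Sum increased by 100)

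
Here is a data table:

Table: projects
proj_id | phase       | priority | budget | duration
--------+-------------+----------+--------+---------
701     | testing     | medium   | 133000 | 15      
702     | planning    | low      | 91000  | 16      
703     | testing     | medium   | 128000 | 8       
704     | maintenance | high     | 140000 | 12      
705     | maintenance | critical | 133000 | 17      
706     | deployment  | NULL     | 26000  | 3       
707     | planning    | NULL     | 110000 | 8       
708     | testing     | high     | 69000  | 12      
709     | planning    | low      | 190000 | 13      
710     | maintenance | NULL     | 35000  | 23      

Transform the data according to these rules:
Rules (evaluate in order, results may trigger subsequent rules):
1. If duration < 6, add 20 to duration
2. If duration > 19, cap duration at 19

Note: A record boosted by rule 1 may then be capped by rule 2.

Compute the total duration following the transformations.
139

Step 1: Apply rule 1 to records with duration < 6
  - 1 records get bonus of 20
  - Of these, 1 records then exceed 19 and get capped
Step 2: Apply rule 2 to records with duration > 19
  - 1 records (original) are capped
Step 3: Calculate final sum = 139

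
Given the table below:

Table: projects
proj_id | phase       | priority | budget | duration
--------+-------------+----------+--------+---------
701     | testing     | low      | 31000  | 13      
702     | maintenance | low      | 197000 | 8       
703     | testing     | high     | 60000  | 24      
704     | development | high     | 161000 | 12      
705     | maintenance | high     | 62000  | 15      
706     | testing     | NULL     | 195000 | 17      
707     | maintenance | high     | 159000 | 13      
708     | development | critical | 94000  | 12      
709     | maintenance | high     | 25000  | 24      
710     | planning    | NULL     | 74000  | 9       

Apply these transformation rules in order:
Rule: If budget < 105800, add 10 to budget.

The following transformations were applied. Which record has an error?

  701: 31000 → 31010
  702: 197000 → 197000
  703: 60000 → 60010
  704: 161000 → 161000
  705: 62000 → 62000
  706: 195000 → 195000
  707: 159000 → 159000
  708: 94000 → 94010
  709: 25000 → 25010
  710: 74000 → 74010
Record 705 has an error. The correct transformed value should be 62010, not 62000.

Step 1: Check each record against the rule
Step 2: Record 705 has budget = 62000
Step 3: Since 62000 < 105800, the bonus should have been applied
Step 4: Correct value = 62010, but claimed value = 62000
Conclusion: Record 705 has the error.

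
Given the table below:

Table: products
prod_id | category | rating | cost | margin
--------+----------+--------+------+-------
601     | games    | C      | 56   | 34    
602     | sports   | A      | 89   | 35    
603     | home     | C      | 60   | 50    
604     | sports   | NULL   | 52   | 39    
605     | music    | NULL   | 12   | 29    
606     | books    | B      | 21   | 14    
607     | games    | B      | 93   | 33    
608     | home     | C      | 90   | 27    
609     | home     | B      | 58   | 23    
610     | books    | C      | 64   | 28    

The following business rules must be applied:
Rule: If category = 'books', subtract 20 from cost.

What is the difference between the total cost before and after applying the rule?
40

Step 1: Original sum of cost = 595
Step 2: 2 records have category = 'books'
Step 3: Each affected record changes by -20
Step 4: Total change = 2 × -20 = -40
Step 5: New sum = 595 + -40 = 555
Step 6: Difference = |555 - 595| = 40
        (Sum decreased by 40)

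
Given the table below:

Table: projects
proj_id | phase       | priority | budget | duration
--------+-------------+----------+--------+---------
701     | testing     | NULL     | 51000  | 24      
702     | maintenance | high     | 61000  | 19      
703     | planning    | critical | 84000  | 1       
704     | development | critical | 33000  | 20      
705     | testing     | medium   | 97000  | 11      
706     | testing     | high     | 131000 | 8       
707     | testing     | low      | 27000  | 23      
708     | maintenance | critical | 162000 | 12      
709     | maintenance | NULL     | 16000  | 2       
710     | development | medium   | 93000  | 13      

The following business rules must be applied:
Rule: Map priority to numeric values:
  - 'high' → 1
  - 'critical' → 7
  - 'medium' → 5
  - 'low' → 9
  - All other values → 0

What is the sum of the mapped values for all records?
42

Step 1: Apply mapping to each record
Step 2: Count by status:
  'high': 2 records × 1 = 2
  'critical': 3 records × 7 = 21
  'medium': 2 records × 5 = 10
  'low': 1 records × 9 = 9
Step 3: Sum all mapped values = 42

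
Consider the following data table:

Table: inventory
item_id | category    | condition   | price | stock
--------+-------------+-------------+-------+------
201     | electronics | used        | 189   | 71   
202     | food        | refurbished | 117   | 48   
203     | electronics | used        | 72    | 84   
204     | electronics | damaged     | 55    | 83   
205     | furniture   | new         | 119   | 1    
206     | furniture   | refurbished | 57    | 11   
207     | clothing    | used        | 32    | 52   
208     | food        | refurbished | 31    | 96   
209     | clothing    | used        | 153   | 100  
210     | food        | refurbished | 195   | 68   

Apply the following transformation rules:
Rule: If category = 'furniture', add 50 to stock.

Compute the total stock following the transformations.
714

Step 1: Count records where category = 'furniture': 2
Step 2: Total bonus added: 2 × 50 = 100
Step 3: Original sum of stock: 614
Step 4: Final sum = 614 + 100 = 714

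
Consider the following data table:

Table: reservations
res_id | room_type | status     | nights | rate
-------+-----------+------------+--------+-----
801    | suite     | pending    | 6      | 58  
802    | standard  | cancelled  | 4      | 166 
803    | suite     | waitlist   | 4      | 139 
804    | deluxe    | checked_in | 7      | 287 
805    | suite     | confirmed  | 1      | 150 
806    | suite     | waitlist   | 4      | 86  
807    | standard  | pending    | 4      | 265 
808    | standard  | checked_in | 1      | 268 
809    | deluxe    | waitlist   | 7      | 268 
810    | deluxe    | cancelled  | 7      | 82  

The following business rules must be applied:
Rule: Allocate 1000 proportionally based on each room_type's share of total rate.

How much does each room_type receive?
deluxe: 360.09, standard: 395.14, suite: 244.77

Step 1: Calculate total rate = 1769
Step 2: Calculate each room_type's proportion:
  deluxe: 637/1769 = 36.01% → 360.09
  standard: 699/1769 = 39.51% → 395.14
  suite: 433/1769 = 24.48% → 244.77
Step 3: Verify: sum of allocations ≈ 1000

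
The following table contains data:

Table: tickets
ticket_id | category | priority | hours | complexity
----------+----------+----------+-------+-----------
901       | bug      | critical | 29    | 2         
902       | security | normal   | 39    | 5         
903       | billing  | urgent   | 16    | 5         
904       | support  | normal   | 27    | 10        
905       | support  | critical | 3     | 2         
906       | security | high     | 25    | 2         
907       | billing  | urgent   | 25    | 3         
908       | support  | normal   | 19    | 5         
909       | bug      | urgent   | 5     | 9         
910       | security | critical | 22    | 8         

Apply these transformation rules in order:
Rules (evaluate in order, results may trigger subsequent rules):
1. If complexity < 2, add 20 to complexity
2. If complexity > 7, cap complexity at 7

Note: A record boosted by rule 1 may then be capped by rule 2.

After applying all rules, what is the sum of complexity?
45

Step 1: Apply rule 1 to records with complexity < 2
  - 0 records get bonus of 20
  - Of these, 0 records then exceed 7 and get capped
Step 2: Apply rule 2 to records with complexity > 7
  - 3 records (original) are capped
Step 3: Calculate final sum = 45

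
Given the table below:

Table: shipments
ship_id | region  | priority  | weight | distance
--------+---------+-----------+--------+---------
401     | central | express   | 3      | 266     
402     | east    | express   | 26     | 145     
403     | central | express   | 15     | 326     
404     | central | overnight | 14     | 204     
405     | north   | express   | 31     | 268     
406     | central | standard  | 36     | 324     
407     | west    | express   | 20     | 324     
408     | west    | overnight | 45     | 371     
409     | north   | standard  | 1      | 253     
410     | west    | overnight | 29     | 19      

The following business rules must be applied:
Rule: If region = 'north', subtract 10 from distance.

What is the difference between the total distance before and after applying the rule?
20

Step 1: Original sum of distance = 2500
Step 2: 2 records have region = 'north'
Step 3: Each affected record changes by -10
Step 4: Total change = 2 × -10 = -20
Step 5: New sum = 2500 + -20 = 2480
Step 6: Difference = |2480 - 2500| = 20
        (Sum decreased by 20)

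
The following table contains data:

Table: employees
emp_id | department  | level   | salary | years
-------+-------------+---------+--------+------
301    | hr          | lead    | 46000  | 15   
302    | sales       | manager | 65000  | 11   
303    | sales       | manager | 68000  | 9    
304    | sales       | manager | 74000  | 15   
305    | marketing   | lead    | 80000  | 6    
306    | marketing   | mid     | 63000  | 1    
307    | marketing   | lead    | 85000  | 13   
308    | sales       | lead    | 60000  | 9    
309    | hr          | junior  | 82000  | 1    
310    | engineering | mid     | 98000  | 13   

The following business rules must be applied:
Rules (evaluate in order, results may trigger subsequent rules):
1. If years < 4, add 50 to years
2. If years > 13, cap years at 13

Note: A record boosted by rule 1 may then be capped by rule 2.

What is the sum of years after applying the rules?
113

Step 1: Apply rule 1 to records with years < 4
  - 2 records get bonus of 50
  - Of these, 2 records then exceed 13 and get capped
Step 2: Apply rule 2 to records with years > 13
  - 2 records (original) are capped
Step 3: Calculate final sum = 113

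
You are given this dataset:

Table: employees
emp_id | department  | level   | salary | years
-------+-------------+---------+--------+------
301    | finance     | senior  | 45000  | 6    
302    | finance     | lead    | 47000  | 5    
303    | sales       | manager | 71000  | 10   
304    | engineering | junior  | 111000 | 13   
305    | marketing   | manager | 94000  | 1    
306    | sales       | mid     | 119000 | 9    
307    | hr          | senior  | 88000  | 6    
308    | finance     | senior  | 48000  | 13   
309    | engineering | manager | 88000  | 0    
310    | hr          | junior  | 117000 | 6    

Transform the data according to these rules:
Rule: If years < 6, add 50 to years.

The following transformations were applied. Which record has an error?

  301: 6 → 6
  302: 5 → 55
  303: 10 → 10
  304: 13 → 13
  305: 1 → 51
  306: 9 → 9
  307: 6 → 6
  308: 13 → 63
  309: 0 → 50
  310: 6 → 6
Record 308 has an error. The correct transformed value should be 13, not 63.

Step 1: Check each record against the rule
Step 2: Record 308 has years = 13
Step 3: Since 13 >= 6, the bonus should not have been applied
Step 4: Correct value = 13, but claimed value = 63
Conclusion: Record 308 has the error.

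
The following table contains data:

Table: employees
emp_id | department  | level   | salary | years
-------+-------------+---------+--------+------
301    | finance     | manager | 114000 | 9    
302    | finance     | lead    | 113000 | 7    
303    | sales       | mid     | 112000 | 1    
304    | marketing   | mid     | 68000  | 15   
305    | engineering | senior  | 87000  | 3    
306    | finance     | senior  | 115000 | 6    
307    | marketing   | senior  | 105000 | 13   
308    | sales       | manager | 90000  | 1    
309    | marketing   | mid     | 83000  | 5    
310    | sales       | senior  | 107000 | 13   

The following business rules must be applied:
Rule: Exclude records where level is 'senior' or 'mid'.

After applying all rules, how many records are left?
3

Step 1: Count records to exclude
  - 4 (senior) + 3 (mid) = 7 records
Step 2: Total records: 10
Step 3: Remaining = 10 - 7 = 3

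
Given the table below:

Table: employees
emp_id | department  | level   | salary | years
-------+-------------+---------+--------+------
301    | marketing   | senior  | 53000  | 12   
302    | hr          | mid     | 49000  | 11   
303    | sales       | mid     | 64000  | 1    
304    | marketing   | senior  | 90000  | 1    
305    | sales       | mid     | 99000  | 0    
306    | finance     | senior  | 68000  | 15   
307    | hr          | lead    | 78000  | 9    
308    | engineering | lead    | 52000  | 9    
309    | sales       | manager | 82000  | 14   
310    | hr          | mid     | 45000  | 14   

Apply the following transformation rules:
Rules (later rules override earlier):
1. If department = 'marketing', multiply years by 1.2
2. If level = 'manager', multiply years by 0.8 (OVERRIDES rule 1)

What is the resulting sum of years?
85.8

Step 1: Rule 2 takes priority for records with level = 'manager'
  - 1 records: 14 × 0.8 = 11.2
Step 2: Rule 1 applies to remaining records with department = 'marketing'
  - 2 records: 13 × 1.2 = 15.6
Step 3: Other records unchanged: 59
Step 4: Final sum = 11.2 + 15.6 + 59 = 85.8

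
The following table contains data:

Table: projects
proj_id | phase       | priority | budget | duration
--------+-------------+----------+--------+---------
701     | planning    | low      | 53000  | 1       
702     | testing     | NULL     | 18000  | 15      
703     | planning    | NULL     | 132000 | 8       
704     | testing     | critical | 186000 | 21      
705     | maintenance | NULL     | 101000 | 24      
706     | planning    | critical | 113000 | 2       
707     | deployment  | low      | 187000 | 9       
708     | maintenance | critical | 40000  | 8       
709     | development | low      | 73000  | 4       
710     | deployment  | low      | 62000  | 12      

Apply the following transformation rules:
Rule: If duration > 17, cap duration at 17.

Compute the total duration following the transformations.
93

Step 1: 2 records have duration > 17
Step 2: These records originally summed to 45
Step 3: After capping: 2 × 17 = 34
Step 4: Unaffected records sum: 59
Step 5: Final sum = 34 + 59 = 93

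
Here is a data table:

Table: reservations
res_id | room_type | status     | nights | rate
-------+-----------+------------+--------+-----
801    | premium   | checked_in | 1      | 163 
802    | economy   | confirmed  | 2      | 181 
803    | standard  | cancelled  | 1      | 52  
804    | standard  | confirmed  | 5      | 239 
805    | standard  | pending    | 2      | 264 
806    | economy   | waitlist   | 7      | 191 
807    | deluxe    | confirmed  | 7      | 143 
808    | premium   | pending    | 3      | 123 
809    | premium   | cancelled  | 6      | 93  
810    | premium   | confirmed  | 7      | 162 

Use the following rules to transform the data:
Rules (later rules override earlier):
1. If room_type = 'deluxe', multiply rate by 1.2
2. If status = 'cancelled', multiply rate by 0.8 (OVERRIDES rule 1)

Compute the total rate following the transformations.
1610.6

Step 1: Rule 2 takes priority for records with status = 'cancelled'
  - 2 records: 145 × 0.8 = 116.0
Step 2: Rule 1 applies to remaining records with room_type = 'deluxe'
  - 1 records: 143 × 1.2 = 171.6
Step 3: Other records unchanged: 1323
Step 4: Final sum = 116.0 + 171.6 + 1323 = 1610.6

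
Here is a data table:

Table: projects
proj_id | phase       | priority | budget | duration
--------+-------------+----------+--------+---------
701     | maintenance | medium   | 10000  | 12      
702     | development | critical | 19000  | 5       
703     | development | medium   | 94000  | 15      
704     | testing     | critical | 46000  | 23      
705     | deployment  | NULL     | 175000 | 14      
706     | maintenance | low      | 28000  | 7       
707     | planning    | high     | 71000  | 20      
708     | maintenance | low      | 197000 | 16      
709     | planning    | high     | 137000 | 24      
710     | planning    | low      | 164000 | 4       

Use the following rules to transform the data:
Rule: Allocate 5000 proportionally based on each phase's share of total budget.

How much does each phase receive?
deployment: 929.86, development: 600.43, maintenance: 1248.67, planning: 1976.62, testing: 244.42

Step 1: Calculate total budget = 941000
Step 2: Calculate each phase's proportion:
  deployment: 175000/941000 = 18.60% → 929.86
  development: 113000/941000 = 12.01% → 600.43
  maintenance: 235000/941000 = 24.97% → 1248.67
  planning: 372000/941000 = 39.53% → 1976.62
  testing: 46000/941000 = 4.89% → 244.42
Step 3: Verify: sum of allocations ≈ 5000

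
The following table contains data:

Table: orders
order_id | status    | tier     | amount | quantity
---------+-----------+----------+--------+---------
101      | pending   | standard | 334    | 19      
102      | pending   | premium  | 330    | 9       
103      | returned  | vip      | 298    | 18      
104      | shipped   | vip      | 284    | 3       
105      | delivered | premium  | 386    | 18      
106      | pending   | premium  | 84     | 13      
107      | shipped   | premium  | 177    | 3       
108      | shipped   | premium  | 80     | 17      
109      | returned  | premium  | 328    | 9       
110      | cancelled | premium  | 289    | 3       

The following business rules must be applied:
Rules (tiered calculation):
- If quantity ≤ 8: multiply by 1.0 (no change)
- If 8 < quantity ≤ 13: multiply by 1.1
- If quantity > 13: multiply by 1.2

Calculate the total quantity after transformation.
129.5

Step 1: Tier 1 (quantity ≤ 8): 3 records, sum = 9 × 1.0 = 9.0
Step 2: Tier 2 (8 < quantity ≤ 13): 3 records, sum = 31 × 1.1 = 34.1
Step 3: Tier 3 (quantity > 13): 4 records, sum = 72 × 1.2 = 86.4
Step 4: Final sum = 9.0 + 34.1 + 86.4 = 129.5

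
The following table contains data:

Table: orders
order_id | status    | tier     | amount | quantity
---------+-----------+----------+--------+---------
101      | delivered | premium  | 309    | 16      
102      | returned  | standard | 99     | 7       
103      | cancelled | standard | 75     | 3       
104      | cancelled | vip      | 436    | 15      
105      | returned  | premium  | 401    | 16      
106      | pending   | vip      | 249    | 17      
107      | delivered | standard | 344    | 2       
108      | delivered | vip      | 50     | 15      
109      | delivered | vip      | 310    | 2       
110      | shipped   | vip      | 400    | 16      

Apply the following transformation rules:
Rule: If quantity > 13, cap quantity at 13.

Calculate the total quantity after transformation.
92

Step 1: 6 records have quantity > 13
Step 2: These records originally summed to 95
Step 3: After capping: 6 × 13 = 78
Step 4: Unaffected records sum: 14
Step 5: Final sum = 78 + 14 = 92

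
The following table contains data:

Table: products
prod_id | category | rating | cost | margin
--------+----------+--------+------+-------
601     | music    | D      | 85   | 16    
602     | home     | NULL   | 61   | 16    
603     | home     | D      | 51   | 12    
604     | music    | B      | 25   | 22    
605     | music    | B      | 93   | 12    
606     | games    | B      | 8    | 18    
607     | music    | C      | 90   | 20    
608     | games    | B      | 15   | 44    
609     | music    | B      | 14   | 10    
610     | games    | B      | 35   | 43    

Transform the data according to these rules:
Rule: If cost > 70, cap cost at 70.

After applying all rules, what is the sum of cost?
419

Step 1: 3 records have cost > 70
Step 2: These records originally summed to 268
Step 3: After capping: 3 × 70 = 210
Step 4: Unaffected records sum: 209
Step 5: Final sum = 210 + 209 = 419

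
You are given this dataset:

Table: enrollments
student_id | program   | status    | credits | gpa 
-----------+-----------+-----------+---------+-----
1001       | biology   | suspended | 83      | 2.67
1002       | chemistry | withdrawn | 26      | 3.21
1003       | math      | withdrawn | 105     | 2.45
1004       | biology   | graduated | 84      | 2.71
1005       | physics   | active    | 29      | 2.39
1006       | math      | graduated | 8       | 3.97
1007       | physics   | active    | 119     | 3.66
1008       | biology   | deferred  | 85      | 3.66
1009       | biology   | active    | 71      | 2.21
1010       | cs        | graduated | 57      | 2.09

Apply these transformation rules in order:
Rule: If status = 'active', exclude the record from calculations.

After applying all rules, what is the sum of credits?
448

Step 1: Identify records where status = 'active'
Step 2: The excluded records sum to 219
Step 3: Original total credits = 667
Step 4: Remaining total = 667 - 219 = 448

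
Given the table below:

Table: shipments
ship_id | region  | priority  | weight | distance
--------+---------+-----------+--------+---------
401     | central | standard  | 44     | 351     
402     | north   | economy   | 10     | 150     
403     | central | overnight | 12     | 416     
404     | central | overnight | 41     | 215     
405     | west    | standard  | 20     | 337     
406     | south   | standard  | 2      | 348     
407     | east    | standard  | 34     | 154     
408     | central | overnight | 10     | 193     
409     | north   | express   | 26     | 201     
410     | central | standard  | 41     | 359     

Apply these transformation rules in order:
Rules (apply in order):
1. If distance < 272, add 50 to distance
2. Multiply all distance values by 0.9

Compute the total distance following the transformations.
2676.6

Step 1: Apply Rule 1 - Add 50 to records with distance < 272
  - 5 records affected: 913 + (5 × 50) = 1163
  - Unaffected records: 1811
  - Sum after Rule 1: 2974
Step 2: Apply Rule 2 - Multiply all by 0.9
  - 2974 × 0.9 = 2676.6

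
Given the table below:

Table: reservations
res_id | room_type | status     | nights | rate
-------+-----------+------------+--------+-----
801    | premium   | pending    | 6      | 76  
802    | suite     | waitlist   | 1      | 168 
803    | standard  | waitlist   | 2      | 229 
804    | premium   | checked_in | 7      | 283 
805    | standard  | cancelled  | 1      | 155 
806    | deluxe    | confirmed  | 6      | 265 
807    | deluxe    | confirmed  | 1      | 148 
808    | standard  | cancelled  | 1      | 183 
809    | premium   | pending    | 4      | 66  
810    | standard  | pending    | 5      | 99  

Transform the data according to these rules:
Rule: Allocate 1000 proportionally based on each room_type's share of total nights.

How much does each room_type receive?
deluxe: 205.88, premium: 500.0, standard: 264.71, suite: 29.41

Step 1: Calculate total nights = 34
Step 2: Calculate each room_type's proportion:
  deluxe: 7/34 = 20.59% → 205.88
  premium: 17/34 = 50.00% → 500.0
  standard: 9/34 = 26.47% → 264.71
  suite: 1/34 = 2.94% → 29.41
Step 3: Verify: sum of allocations ≈ 1000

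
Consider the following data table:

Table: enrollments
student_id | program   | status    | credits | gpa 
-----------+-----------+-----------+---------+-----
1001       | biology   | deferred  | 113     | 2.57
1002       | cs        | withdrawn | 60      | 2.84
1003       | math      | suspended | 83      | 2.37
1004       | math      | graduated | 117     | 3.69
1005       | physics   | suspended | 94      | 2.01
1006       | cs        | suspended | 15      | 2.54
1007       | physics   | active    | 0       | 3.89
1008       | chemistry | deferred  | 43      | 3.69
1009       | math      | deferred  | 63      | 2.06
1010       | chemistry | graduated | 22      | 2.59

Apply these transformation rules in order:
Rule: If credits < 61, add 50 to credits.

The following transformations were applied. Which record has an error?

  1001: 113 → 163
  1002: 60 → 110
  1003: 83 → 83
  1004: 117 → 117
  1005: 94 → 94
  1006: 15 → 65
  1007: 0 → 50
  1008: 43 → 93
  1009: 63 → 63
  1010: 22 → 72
Record 1001 has an error. The correct transformed value should be 113, not 163.

Step 1: Check each record against the rule
Step 2: Record 1001 has credits = 113
Step 3: Since 113 >= 61, the bonus should not have been applied
Step 4: Correct value = 113, but claimed value = 163
Conclusion: Record 1001 has the error.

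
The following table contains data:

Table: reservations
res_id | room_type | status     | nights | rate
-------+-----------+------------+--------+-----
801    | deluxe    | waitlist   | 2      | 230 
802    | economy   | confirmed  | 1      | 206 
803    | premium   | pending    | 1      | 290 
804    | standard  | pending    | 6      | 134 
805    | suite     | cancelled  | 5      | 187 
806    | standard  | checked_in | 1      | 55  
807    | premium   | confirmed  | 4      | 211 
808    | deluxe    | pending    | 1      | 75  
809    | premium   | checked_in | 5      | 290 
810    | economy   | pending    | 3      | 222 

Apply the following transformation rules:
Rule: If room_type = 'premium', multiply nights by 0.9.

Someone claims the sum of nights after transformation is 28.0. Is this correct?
Yes, the result is correct.

Step 1: Calculate the correct sum after transformation
Step 2: Apply multiplier 0.9 to records where room_type = 'premium'
Step 3: Correct result = 28.0
Step 4: Claimed result = 28.0
Step 5: 28.0 = 28.0 ✓
Conclusion: The claimed result is correct.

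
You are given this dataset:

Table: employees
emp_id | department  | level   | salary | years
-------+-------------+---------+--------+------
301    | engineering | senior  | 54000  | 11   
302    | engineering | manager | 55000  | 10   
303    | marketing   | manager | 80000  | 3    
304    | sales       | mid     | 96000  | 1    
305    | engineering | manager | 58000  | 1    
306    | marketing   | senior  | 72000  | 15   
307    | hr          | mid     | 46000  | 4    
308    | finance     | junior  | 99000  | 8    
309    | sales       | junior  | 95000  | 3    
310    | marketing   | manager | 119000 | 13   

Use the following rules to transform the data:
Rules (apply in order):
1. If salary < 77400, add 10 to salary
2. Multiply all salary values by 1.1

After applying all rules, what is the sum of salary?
851455.0

Step 1: Apply Rule 1 - Add 10 to records with salary < 77400
  - 5 records affected: 285000 + (5 × 10) = 285050
  - Unaffected records: 489000
  - Sum after Rule 1: 774050
Step 2: Apply Rule 2 - Multiply all by 1.1
  - 774050 × 1.1 = 851455.0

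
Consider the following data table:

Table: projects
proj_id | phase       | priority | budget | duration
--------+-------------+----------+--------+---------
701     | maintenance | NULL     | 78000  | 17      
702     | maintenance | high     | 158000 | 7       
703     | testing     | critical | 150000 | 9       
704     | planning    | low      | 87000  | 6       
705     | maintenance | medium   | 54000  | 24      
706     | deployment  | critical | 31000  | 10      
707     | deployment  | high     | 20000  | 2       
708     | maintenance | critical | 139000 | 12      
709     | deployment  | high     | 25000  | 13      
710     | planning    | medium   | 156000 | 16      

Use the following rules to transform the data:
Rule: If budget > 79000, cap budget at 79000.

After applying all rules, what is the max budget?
79000

Step 1: Original maximum budget = 158000
Step 2: Apply cap at 79000
Step 3: 5 records had budget > 79000 and were capped
Step 4: Maximum after transformation = 79000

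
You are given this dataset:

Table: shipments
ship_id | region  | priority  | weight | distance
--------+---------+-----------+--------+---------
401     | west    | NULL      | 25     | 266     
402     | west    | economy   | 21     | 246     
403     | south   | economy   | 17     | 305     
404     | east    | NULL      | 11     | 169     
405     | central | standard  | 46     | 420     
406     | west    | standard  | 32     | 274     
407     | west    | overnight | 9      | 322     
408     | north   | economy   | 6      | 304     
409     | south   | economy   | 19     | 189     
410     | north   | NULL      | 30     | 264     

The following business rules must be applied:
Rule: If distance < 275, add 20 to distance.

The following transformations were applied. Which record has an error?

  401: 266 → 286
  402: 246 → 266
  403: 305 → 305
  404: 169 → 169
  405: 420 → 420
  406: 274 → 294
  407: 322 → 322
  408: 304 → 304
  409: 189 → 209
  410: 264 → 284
Record 404 has an error. The correct transformed value should be 189, not 169.

Step 1: Check each record against the rule
Step 2: Record 404 has distance = 169
Step 3: Since 169 < 275, the bonus should have been applied
Step 4: Correct value = 189, but claimed value = 169
Conclusion: Record 404 has the error.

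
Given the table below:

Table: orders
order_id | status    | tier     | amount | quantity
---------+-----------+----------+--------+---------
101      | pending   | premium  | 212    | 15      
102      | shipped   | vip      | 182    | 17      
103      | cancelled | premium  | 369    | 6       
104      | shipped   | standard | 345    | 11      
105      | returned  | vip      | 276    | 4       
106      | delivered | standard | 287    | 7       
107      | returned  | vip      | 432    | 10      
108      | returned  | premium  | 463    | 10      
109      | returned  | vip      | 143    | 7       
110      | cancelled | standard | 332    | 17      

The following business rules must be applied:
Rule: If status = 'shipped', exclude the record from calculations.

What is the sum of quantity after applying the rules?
76

Step 1: Identify records where status = 'shipped'
Step 2: The excluded records sum to 28
Step 3: Original total quantity = 104
Step 4: Remaining total = 104 - 28 = 76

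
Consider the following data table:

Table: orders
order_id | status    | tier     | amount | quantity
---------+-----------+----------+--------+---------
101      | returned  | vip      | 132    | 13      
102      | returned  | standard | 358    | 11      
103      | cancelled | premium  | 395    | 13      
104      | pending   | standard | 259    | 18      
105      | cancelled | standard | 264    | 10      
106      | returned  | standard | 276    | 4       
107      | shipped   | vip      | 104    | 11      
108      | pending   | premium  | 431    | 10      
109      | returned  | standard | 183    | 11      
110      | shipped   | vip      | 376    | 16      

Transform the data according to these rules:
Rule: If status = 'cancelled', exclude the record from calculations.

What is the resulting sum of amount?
2119

Step 1: Identify records where status = 'cancelled'
Step 2: The excluded records sum to 659
Step 3: Original total amount = 2778
Step 4: Remaining total = 2778 - 659 = 2119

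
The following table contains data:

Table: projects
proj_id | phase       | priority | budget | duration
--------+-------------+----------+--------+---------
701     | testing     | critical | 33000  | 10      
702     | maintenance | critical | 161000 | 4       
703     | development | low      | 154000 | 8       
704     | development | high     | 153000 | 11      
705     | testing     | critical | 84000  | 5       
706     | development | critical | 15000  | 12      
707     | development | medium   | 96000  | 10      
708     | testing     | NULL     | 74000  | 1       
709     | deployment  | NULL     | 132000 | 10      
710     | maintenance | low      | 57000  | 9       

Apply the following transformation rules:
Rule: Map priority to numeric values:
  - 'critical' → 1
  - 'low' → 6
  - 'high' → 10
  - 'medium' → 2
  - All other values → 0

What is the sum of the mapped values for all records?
28

Step 1: Apply mapping to each record
Step 2: Count by status:
  'critical': 4 records × 1 = 4
  'low': 2 records × 6 = 12
  'high': 1 records × 10 = 10
  'medium': 1 records × 2 = 2
Step 3: Sum all mapped values = 28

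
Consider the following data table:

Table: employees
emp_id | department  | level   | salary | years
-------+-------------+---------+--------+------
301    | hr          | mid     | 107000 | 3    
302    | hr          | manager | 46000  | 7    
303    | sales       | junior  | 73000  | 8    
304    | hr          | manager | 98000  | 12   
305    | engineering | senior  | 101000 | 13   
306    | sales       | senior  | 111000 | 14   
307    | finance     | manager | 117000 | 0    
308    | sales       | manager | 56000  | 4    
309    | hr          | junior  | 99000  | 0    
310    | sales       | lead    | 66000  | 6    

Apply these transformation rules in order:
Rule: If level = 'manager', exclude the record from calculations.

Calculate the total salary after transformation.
557000

Step 1: Identify records where level = 'manager'
Step 2: The excluded records sum to 317000
Step 3: Original total salary = 874000
Step 4: Remaining total = 874000 - 317000 = 557000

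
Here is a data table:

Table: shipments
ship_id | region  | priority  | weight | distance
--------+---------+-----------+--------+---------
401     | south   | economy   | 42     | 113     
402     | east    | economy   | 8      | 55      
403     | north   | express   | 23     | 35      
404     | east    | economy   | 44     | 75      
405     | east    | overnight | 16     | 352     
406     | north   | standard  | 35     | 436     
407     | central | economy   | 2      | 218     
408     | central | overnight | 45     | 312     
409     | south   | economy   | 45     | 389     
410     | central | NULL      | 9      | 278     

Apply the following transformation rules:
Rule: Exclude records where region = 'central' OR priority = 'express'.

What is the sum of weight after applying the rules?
190

Step 1: Find records where region = 'central' OR priority = 'express'
Step 2: 4 records match, summing to 79
Step 3: Original sum: 269
Step 4: Remaining sum = 269 - 79 = 190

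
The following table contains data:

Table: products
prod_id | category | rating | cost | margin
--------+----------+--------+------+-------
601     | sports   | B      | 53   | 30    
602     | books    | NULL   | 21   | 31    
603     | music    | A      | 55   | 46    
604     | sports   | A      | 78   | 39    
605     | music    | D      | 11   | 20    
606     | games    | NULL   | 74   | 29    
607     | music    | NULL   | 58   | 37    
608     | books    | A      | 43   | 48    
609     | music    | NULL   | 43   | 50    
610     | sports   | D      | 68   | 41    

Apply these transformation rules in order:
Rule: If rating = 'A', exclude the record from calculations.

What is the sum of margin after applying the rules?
238

Step 1: Identify records where rating = 'A'
Step 2: The excluded records sum to 133
Step 3: Original total margin = 371
Step 4: Remaining total = 371 - 133 = 238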